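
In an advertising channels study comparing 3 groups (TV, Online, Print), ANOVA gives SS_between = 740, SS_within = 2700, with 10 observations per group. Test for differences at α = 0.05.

df_between = 2, df_within = 27. F = MS_between/MS_within = 370.0/100.0 = 3.7. F_crit ≈ 3.354. Reject H₀. At least one mean differs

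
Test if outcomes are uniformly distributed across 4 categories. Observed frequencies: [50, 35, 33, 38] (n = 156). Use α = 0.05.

Expected = 39 each. χ² = Σ(O-E)²/E = 4.462. df = 3, critical value = 7.815. Fail to reject H₀.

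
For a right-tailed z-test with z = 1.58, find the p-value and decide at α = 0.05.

p = P(Z > 1.58) = 1 - Φ(1.58) ≈ 0.0571. Since p ≥ 0.05, fail to reject H₀ (not significant) at α = 0.05.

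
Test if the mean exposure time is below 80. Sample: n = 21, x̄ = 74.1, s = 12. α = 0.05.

t = (74.1 - 80)/(12/√21) = -2.253, df = 20. Critical t = -1.725. Reject H₀.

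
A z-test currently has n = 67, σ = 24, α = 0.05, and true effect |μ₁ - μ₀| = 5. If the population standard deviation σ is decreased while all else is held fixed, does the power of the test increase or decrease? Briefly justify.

Power increases: a smaller σ shrinks the standard error σ/√n, moving the sampling distribution under H₁ further from the critical value.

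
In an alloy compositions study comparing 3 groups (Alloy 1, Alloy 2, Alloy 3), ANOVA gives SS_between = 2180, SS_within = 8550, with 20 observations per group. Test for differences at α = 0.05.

df_between = 2, df_within = 57. F = MS_between/MS_within = 1090.0/150.0 = 7.267. F_crit ≈ 3.159. Reject H₀. At least one mean differs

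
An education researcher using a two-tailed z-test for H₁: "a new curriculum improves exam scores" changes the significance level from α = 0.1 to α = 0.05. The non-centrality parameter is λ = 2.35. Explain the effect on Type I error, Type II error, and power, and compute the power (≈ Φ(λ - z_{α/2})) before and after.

Decreasing α from 0.1 to 0.05:
• Type I error rate decreases (α is the Type I rate by definition).
• Critical value moves from z_{α/2} = 1.645 to 1.96, so power = Φ(λ - z_{α/2}) goes from Φ(2.35 - 1.645) = 0.76 to Φ(2.35 - 1.96) = 0.652.
• Type II error rate β = 1 - power therefore increases (0.24 → 0.348).
Appropriate when false positives are costly — here, adopting a curriculum that gives no real benefit — disruption for nothing.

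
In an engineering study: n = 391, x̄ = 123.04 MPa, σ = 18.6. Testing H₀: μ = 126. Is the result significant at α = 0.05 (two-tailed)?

z = (123.04 - 126)/(18.6/√391) = -3.147. Since |z| > 1.96, significant at α = 0.05.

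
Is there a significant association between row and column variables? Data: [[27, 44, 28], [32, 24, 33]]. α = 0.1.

χ² = 6.202. df = 2, critical = 4.605. Reject H₀. Variables are dependent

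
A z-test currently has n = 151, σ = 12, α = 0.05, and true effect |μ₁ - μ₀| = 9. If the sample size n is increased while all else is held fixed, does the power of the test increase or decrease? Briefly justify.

Power increases: a larger n shrinks the standard error σ/√n, moving the sampling distribution under H₁ further from the critical value.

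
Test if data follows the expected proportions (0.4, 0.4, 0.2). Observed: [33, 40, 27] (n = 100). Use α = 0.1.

Expected: [40.0, 40.0, 20.0]. χ² = 3.675. df = 2, critical = 4.605. Fail to reject H₀.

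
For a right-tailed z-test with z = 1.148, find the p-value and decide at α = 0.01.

p = P(Z > 1.148) = 1 - Φ(1.148) ≈ 0.1255. Since p ≥ 0.01, fail to reject H₀ (not significant) at α = 0.01.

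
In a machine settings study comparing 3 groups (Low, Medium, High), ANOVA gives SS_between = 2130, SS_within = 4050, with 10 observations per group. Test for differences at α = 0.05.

df_between = 2, df_within = 27. F = MS_between/MS_within = 1065.0/150.0 = 7.1. F_crit ≈ 3.354. Reject H₀. At least one mean differs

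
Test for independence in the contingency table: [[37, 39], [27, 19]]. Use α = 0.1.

χ² = 1.152. df = 1, critical = 2.706. Fail to reject H₀. No evidence of dependence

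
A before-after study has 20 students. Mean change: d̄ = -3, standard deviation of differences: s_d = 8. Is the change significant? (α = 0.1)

t = d̄/(s_d/√n) = -3/(8/√20) = -1.677. df = 19, critical t = ±1.729. Fail to reject H₀.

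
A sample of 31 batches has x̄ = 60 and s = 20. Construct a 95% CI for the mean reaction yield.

CI = x̄ ± t*(s/√n) = 60 ± 2.042(20/√31) = (52.66, 67.34)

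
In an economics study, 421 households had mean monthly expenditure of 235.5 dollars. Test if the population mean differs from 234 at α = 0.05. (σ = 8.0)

z = (x̄ - μ₀)/(σ/√n) = (235.5 - 234)/(8.0/√421) = 3.847. Critical value: ±1.96. Since |3.847| > 1.96, Reject H₀.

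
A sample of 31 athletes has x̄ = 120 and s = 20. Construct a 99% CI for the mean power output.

CI = x̄ ± t*(s/√n) = 120 ± 2.75(20/√31) = (110.12, 129.88)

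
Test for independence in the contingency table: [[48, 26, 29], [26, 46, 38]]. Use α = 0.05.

χ² = 13.089. df = 2, critical = 5.991. Reject H₀. Variables are dependent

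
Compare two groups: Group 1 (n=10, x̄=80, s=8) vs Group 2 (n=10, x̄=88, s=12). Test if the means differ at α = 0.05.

Pooled sp = 10.2. t = -1.754, df = 18. Critical t = ±2.101. Fail to reject H₀.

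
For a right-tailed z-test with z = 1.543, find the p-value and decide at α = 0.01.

p = P(Z > 1.543) = 1 - Φ(1.543) ≈ 0.0614. Since p ≥ 0.01, fail to reject H₀ (not significant) at α = 0.01.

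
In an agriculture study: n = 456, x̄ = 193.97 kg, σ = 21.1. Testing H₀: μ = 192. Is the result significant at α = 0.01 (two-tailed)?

z = (193.97 - 192)/(21.1/√456) = 1.994. Since |z| ≤ 2.576, not significant at α = 0.01.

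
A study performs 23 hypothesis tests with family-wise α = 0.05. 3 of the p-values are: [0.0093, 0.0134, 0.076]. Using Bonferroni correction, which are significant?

Bonferroni α = 0.05/23 = 0.00217. None of the given p-values are significant.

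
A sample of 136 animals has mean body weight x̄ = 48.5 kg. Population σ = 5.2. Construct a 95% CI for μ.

CI = x̄ ± z*(σ/√n) = 48.5 ± 1.96(5.2/√136) = 48.5 ± 0.87 = (47.63, 49.37)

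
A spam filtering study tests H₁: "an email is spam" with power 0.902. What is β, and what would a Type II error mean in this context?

β = 1 - power = 1 - 0.902 = 0.098. A Type II error is failing to reject H₀ when H₀ is false (false negative) — here, failing to conclude that an email is spam when in fact it is true. Consequence: a spam email lands in the inbox.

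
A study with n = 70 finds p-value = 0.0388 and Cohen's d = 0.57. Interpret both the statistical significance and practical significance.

Statistically significant (p = 0.0388 < 0.05). Cohen's d = 0.57 indicates a medium effect size. Both statistical and practical significance should be considered.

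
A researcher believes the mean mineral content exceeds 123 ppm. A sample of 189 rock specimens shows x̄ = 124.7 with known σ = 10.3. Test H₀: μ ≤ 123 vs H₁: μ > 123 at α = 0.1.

z = 2.269. Critical value: 1.28. Reject H₀.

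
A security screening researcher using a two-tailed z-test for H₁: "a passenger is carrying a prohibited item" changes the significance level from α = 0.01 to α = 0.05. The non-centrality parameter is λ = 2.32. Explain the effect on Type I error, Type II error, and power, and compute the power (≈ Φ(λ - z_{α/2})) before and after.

Increasing α from 0.01 to 0.05:
• Type I error rate increases (α is the Type I rate by definition).
• Critical value moves from z_{α/2} = 2.576 to 1.96, so power = Φ(λ - z_{α/2}) goes from Φ(2.32 - 2.576) = 0.399 to Φ(2.32 - 1.96) = 0.641.
• Type II error rate β = 1 - power therefore decreases (0.601 → 0.359).
Appropriate when false negatives are costly — here, letting a prohibited item through — security breach.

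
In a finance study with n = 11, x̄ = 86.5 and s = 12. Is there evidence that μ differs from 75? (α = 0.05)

t = (x̄ - μ₀)/(s/√n) = (86.5 - 75)/(12/√11) = 3.178. df = 10, critical t = ±2.228. Reject H₀.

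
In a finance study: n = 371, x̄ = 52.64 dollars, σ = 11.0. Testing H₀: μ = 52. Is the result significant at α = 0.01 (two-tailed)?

z = (52.64 - 52)/(11.0/√371) = 1.121. Since |z| ≤ 2.576, not significant at α = 0.01.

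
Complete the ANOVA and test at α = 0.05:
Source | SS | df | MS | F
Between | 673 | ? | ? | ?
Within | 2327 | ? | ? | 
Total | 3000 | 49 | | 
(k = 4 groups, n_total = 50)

df_between = 3, df_within = 46. MS_between = 224.33, MS_within = 50.59. F = 4.435, F_crit ≈ 2.807. Reject H₀.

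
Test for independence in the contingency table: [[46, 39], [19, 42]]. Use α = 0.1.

χ² = 7.586. df = 1, critical = 2.706. Reject H₀. Variables are dependent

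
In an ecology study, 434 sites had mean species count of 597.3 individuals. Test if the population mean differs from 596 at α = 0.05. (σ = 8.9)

z = (x̄ - μ₀)/(σ/√n) = (597.3 - 596)/(8.9/√434) = 3.043. Critical value: ±1.96. Since |3.043| > 1.96, Reject H₀.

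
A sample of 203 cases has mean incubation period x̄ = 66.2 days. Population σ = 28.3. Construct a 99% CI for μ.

CI = x̄ ± z*(σ/√n) = 66.2 ± 2.576(28.3/√203) = 66.2 ± 5.12 = (61.08, 71.32)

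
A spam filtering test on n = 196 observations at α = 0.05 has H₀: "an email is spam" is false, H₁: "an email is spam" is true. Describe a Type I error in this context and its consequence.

Type I error: rejecting H₀ when it is true — concluding that an email is spam when in fact it is not. Consequence: a legitimate email is sent to the spam folder and the user misses it.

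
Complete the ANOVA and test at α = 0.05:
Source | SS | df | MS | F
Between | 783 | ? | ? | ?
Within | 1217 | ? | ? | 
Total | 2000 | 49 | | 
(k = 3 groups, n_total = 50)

df_between = 2, df_within = 47. MS_between = 391.5, MS_within = 25.89. F = 15.12, F_crit ≈ 3.195. Reject H₀.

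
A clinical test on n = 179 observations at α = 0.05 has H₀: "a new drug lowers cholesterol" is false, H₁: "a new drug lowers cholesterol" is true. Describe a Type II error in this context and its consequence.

Type II error: failing to reject H₀ when it is false — concluding that a new drug lowers cholesterol is not supported when in fact it is. Consequence: shelving an effective drug — patients miss out on a treatment that would have helped.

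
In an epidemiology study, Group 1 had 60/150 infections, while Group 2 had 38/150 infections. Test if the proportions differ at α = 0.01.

p̂₁ = 0.4, p̂₂ = 0.253, pooled p̂ = 0.327. z = 2.708. Critical: ±2.576. Reject H₀.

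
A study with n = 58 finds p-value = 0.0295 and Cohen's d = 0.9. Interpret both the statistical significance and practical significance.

Statistically significant (p = 0.0295 < 0.05). Cohen's d = 0.9 indicates a large effect size. Both statistical and practical significance should be considered.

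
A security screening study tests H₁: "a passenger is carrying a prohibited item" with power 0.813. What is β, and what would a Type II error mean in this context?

β = 1 - power = 1 - 0.813 = 0.187. A Type II error is failing to reject H₀ when H₀ is false (false negative) — here, failing to conclude that a passenger is carrying a prohibited item when in fact it is true. Consequence: letting a prohibited item through — security breach.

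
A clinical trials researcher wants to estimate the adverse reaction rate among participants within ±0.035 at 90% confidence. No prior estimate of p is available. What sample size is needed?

Conservative approach: use p = 0.5 (maximizes p(1-p) = 0.25). n = z²(0.25)/E² = 1.645²×0.25/0.035² = 552.2 → n = 553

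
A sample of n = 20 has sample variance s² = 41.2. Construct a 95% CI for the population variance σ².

df = 19. χ²_{0.025} = 32.852, χ²_{0.975} = 8.907. CI for σ² = ((n-1)s²/χ²_{α/2}, (n-1)s²/χ²_{1-α/2}) = (19·41.2/32.852, 19·41.2/8.907) = (23.83, 87.89)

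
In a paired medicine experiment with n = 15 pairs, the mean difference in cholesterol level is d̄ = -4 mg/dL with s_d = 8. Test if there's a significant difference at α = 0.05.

t = d̄/(s_d/√n) = -4/(8/√15) = -1.936. df = 14, critical t = ±2.145. Fail to reject H₀.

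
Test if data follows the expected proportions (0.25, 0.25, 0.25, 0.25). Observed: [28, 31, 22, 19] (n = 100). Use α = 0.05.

Expected: [25.0, 25.0, 25.0, 25.0]. χ² = 3.6. df = 3, critical = 7.815. Fail to reject H₀.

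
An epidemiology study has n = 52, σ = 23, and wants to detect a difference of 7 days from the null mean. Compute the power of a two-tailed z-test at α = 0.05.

SE = σ/√n = 23/√52 = 3.19. Non-centrality λ = d/SE = 7/3.19 = 2.195. Power ≈ Φ(λ - z_{α/2}) = Φ(2.195 - 1.96) = Φ(0.235) = 0.593.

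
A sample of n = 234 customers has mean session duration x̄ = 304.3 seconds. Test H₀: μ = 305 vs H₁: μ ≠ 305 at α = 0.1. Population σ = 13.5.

z = (x̄ - μ₀)/(σ/√n) = (304.3 - 305)/(13.5/√234) = -0.793. Critical value: ±1.645. Since |-0.793| ≤ 1.645, Fail to reject H₀.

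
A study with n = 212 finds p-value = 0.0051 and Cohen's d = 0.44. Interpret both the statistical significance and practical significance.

Statistically significant (p = 0.0051 < 0.05). Cohen's d = 0.44 indicates a small effect size. Both statistical and practical significance should be considered.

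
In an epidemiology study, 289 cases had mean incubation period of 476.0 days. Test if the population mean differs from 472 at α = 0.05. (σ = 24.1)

z = (x̄ - μ₀)/(σ/√n) = (476.0 - 472)/(24.1/√289) = 2.822. Critical value: ±1.96. Since |2.822| > 1.96, Reject H₀.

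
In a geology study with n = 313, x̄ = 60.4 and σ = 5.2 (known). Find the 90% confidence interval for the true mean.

CI = x̄ ± z*(σ/√n) = 60.4 ± 1.645(5.2/√313) = 60.4 ± 0.48 = (59.92, 60.88)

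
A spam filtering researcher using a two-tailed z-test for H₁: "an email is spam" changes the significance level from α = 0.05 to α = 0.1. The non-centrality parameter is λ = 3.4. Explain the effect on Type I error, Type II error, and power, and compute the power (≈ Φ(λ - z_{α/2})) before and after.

Increasing α from 0.05 to 0.1:
• Type I error rate increases (α is the Type I rate by definition).
• Critical value moves from z_{α/2} = 1.96 to 1.645, so power = Φ(λ - z_{α/2}) goes from Φ(3.4 - 1.96) = 0.925 to Φ(3.4 - 1.645) = 0.96.
• Type II error rate β = 1 - power therefore decreases (0.075 → 0.04).
Appropriate when false negatives are costly — here, a spam email lands in the inbox.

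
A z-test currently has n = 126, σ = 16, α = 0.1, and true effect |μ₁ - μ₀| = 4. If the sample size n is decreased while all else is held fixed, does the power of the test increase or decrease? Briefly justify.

Power decreases: a smaller n inflates the standard error σ/√n, pulling the sampling distribution under H₁ back toward the critical value.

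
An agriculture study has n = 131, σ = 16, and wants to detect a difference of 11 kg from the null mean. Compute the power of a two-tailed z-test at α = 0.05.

SE = σ/√n = 16/√131 = 1.398. Non-centrality λ = d/SE = 11/1.398 = 7.869. Power ≈ Φ(λ - z_{α/2}) = Φ(7.869 - 1.96) = Φ(5.909) = 1.0.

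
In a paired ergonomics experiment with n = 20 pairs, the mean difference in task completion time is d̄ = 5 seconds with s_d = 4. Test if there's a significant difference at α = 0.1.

t = d̄/(s_d/√n) = 5/(4/√20) = 5.59. df = 19, critical t = ±1.729. Reject H₀.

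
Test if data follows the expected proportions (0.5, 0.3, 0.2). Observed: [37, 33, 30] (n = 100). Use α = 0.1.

Expected: [50.0, 30.0, 20.0]. χ² = 8.68. df = 2, critical = 4.605. Reject H₀.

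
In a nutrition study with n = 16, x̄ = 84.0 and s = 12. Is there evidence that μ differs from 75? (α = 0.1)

t = (x̄ - μ₀)/(s/√n) = (84.0 - 75)/(12/√16) = 3.0. df = 15, critical t = ±1.753. Reject H₀.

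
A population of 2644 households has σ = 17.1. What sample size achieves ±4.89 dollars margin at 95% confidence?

Without FPC: n₀ = (1.96×17.1/4.89)² = 46.977. With FPC: n = n₀N/(n₀+N-1) = 46.2 → n = 47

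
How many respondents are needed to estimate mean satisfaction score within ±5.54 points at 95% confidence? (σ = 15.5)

n = (z*σ/E)² = (1.96×15.5/5.54)² = 30.1 → n = 31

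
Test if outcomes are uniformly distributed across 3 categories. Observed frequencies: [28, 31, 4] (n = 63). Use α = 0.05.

Expected = 21 each. χ² = Σ(O-E)²/E = 20.857. df = 2, critical value = 5.991. Reject H₀.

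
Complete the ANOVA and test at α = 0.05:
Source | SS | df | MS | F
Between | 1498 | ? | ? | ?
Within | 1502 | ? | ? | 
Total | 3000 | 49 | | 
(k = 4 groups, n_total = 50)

df_between = 3, df_within = 46. MS_between = 499.33, MS_within = 32.65. F = 15.292, F_crit ≈ 2.807. Reject H₀.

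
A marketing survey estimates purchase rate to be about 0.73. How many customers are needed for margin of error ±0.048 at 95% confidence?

n = z²p(1-p)/E² = 1.96²×0.73×0.27/0.048² = 328.6 → n = 329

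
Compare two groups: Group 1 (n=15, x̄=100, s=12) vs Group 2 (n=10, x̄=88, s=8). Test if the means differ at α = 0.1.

Pooled sp = 10.62. t = 2.769, df = 23. Critical t = ±1.714. Reject H₀.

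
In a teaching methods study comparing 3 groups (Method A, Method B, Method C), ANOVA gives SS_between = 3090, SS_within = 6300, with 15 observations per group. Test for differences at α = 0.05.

df_between = 2, df_within = 42. F = MS_between/MS_within = 1545.0/150.0 = 10.3. F_crit ≈ 3.22. Reject H₀. At least one mean differs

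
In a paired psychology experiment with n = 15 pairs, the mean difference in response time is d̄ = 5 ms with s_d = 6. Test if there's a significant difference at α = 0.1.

t = d̄/(s_d/√n) = 5/(6/√15) = 3.227. df = 14, critical t = ±1.761. Reject H₀.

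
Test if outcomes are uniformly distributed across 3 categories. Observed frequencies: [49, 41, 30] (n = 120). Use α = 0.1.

Expected = 40 each. χ² = Σ(O-E)²/E = 4.55. df = 2, critical value = 4.605. Fail to reject H₀.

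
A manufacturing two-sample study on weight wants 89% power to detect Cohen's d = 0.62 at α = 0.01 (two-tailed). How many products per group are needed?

z_{α/2} = 2.576, z_β = Φ⁻¹(0.89) = 1.227. For medium effect (d = 0.62): n per group = 2(z_{α/2} + z_β)²/d² = 2(2.576 + 1.227)²/0.62² = 75.2 → 76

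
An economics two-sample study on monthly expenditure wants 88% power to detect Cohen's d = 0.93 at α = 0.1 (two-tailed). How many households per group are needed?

z_{α/2} = 1.645, z_β = Φ⁻¹(0.88) = 1.175. For large effect (d = 0.93): n per group = 2(z_{α/2} + z_β)²/d² = 2(1.645 + 1.175)²/0.93² = 18.4 → 19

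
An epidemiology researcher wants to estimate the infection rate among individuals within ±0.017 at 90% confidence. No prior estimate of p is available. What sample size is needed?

Conservative approach: use p = 0.5 (maximizes p(1-p) = 0.25). n = z²(0.25)/E² = 1.645²×0.25/0.017² = 2340.9 → n = 2341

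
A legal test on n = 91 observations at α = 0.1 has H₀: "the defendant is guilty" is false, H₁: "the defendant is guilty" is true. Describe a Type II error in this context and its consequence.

Type II error: failing to reject H₀ when it is false — concluding that the defendant is guilty is not supported when in fact it is. Consequence: acquitting a guilty person.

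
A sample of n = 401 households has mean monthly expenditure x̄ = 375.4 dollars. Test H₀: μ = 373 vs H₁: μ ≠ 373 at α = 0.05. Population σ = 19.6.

z = (x̄ - μ₀)/(σ/√n) = (375.4 - 373)/(19.6/√401) = 2.452. Critical value: ±1.96. Since |2.452| > 1.96, Reject H₀.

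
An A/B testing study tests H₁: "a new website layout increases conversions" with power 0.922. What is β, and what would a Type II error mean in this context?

β = 1 - power = 1 - 0.922 = 0.078. A Type II error is failing to reject H₀ when H₀ is false (false negative) — here, failing to conclude that a new website layout increases conversions when in fact it is true. Consequence: discarding a layout that would have improved conversions — lost revenue.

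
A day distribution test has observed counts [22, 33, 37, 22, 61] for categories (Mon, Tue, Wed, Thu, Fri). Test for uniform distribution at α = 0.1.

Expected = 35 each. χ² = Σ(O-E)²/E = 29.2. df = 4, critical value = 7.779. Reject H₀.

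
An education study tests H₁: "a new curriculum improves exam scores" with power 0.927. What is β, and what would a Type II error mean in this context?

β = 1 - power = 1 - 0.927 = 0.073. A Type II error is failing to reject H₀ when H₀ is false (false negative) — here, failing to conclude that a new curriculum improves exam scores when in fact it is true. Consequence: keeping the old curriculum when the new one would have helped students.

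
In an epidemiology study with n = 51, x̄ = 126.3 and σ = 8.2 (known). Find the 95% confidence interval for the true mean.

CI = x̄ ± z*(σ/√n) = 126.3 ± 1.96(8.2/√51) = 126.3 ± 2.25 = (124.05, 128.55)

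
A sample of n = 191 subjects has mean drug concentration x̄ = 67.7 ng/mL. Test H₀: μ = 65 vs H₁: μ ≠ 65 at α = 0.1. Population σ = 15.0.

z = (x̄ - μ₀)/(σ/√n) = (67.7 - 65)/(15.0/√191) = 2.488. Critical value: ±1.645. Since |2.488| > 1.645, Reject H₀.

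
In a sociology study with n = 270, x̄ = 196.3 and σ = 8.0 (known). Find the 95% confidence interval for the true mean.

CI = x̄ ± z*(σ/√n) = 196.3 ± 1.96(8.0/√270) = 196.3 ± 0.95 = (195.35, 197.25)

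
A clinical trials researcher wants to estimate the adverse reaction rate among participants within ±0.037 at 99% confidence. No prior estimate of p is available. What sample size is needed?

Conservative approach: use p = 0.5 (maximizes p(1-p) = 0.25). n = z²(0.25)/E² = 2.576²×0.25/0.037² = 1211.8 → n = 1212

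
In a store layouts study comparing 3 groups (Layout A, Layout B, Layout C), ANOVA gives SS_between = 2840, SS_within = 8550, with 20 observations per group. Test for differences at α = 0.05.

df_between = 2, df_within = 57. F = MS_between/MS_within = 1420.0/150.0 = 9.467. F_crit ≈ 3.159. Reject H₀. At least one mean differs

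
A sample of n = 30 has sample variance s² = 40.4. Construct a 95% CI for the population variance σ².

df = 29. χ²_{0.025} = 45.722, χ²_{0.975} = 16.047. CI for σ² = ((n-1)s²/χ²_{α/2}, (n-1)s²/χ²_{1-α/2}) = (29·40.4/45.722, 29·40.4/16.047) = (25.62, 73.01)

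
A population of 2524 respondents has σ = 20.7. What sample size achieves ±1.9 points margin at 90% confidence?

Without FPC: n₀ = (1.645×20.7/1.9)² = 321.192. With FPC: n = n₀N/(n₀+N-1) = 285.03 → n = 286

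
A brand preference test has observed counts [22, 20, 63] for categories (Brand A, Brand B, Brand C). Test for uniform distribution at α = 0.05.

Expected = 35 each. χ² = Σ(O-E)²/E = 33.657. df = 2, critical value = 5.991. Reject H₀.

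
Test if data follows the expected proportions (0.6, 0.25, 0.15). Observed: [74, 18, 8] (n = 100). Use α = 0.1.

Expected: [60.0, 25.0, 15.0]. χ² = 8.493. df = 2, critical = 4.605. Reject H₀.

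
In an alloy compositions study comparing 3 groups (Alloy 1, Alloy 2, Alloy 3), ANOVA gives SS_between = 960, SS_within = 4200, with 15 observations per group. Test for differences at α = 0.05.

df_between = 2, df_within = 42. F = MS_between/MS_within = 480.0/100.0 = 4.8. F_crit ≈ 3.22. Reject H₀. At least one mean differs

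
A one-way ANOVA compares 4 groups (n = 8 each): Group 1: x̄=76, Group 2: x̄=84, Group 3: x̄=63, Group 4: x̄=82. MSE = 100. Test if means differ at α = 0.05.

Grand mean = 76.25. SS_between = 2150.0, MS_between = 716.67. F = 7.167, F_crit ≈ 2.947. Reject H₀.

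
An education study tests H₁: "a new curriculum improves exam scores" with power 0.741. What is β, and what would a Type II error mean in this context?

β = 1 - power = 1 - 0.741 = 0.259. A Type II error is failing to reject H₀ when H₀ is false (false negative) — here, failing to conclude that a new curriculum improves exam scores when in fact it is true. Consequence: keeping the old curriculum when the new one would have helped students.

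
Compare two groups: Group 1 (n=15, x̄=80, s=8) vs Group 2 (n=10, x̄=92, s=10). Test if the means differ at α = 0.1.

Pooled sp = 8.84. t = -3.326, df = 23. Critical t = ±1.714. Reject H₀.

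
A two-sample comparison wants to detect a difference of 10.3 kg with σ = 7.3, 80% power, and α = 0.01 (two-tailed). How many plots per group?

n per group = 2(z_α/2 + z_β)²σ²/d² = 2×(2.576 + 0.84)²×7.3²/10.3² = 11.7 → n = 12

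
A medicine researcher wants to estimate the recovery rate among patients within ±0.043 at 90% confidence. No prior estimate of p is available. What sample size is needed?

Conservative approach: use p = 0.5 (maximizes p(1-p) = 0.25). n = z²(0.25)/E² = 1.645²×0.25/0.043² = 365.9 → n = 366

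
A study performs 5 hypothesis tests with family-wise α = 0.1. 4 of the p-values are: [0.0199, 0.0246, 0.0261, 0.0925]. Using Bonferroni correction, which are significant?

Bonferroni α = 0.1/5 = 0.02. Significant p-values: [0.0199]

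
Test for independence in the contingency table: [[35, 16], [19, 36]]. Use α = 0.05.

χ² = 12.3. df = 1, critical = 3.841. Reject H₀. Variables are dependent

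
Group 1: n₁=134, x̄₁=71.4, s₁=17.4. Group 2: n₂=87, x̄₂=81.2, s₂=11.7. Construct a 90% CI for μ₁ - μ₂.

Difference = -9.8. SE = √(17.4²/134 + 11.7²/87) = 1.958. CI = (-13.02, -6.58)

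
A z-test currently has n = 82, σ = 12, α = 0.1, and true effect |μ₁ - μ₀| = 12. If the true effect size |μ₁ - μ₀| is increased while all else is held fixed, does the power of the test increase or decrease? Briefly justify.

Power increases: a larger true effect increases the non-centrality λ = |μ₁ - μ₀|/(σ/√n).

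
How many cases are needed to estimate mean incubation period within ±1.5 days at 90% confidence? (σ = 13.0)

n = (z*σ/E)² = (1.645×13.0/1.5)² = 203.3 → n = 204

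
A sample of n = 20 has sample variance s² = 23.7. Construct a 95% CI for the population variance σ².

df = 19. χ²_{0.025} = 32.852, χ²_{0.975} = 8.907. CI for σ² = ((n-1)s²/χ²_{α/2}, (n-1)s²/χ²_{1-α/2}) = (19·23.7/32.852, 19·23.7/8.907) = (13.71, 50.56)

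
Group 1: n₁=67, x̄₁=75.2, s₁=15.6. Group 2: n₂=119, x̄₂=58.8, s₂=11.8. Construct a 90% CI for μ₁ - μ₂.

Difference = 16.4. SE = √(15.6²/67 + 11.8²/119) = 2.191. CI = (12.8, 20.0)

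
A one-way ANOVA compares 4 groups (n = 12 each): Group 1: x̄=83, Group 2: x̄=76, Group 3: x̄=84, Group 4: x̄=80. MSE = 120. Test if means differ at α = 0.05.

Grand mean = 80.75. SS_between = 465.0, MS_between = 155.0. F = 1.292, F_crit ≈ 2.816. Fail to reject H₀.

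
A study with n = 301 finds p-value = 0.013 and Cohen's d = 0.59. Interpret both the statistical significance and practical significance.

Statistically significant (p = 0.013 < 0.05). Cohen's d = 0.59 indicates a medium effect size. Both statistical and practical significance should be considered.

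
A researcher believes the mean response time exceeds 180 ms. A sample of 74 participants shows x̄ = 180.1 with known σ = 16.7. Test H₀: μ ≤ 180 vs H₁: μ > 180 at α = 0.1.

z = 0.052. Critical value: 1.28. Fail to reject H₀.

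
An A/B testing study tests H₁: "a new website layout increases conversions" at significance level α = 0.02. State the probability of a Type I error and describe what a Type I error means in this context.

P(Type I error) = α = 0.02. A Type I error is rejecting H₀ when H₀ is actually true (false positive) — here, concluding that a new website layout increases conversions when in fact this is not the case. Consequence: rolling out a layout that doesn't actually help — wasted engineering effort.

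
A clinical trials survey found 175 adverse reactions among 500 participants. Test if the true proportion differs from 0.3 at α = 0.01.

p̂ = 0.35, p₀ = 0.3. z = (p̂ - p₀)/√(p₀(1-p₀)/n) = 2.44. Critical: ±2.576. Fail to reject H₀.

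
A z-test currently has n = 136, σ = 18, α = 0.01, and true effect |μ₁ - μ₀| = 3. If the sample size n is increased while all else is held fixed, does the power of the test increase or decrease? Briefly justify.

Power increases: a larger n shrinks the standard error σ/√n, moving the sampling distribution under H₁ further from the critical value.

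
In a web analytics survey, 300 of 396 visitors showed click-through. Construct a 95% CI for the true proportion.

p̂ = 0.758. CI = p̂ ± z*√(p̂(1-p̂)/n) = (0.715, 0.8)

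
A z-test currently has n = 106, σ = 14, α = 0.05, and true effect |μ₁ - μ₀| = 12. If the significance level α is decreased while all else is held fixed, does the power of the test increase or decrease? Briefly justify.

Power decreases: a smaller α raises the critical value, so less of the H₁ sampling distribution falls in the rejection region.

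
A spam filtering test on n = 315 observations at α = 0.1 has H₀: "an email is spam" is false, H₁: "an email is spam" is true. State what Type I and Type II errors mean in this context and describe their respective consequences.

Type I (false positive): concluding that an email is spam when it is not — a legitimate email is sent to the spam folder and the user misses it. Type II (false negative): failing to conclude that an email is spam when it is — a spam email lands in the inbox. Which is costlier depends on domain priorities and is a judgement call rather than a statistical fact.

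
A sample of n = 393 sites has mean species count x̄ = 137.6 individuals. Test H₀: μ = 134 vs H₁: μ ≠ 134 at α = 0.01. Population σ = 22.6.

z = (x̄ - μ₀)/(σ/√n) = (137.6 - 134)/(22.6/√393) = 3.158. Critical value: ±2.576. Since |3.158| > 2.576, Reject H₀.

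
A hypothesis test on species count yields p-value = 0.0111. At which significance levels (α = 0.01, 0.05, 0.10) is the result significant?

p = 0.0111. Significant at: α = 0.05, 0.1.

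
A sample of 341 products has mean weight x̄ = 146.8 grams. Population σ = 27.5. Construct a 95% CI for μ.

CI = x̄ ± z*(σ/√n) = 146.8 ± 1.96(27.5/√341) = 146.8 ± 2.92 = (143.88, 149.72)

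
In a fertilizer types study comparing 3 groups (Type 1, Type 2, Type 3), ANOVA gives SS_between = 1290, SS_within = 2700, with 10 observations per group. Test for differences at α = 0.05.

df_between = 2, df_within = 27. F = MS_between/MS_within = 645.0/100.0 = 6.45. F_crit ≈ 3.354. Reject H₀. At least one mean differs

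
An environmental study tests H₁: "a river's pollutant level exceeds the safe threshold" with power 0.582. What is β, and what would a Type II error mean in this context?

β = 1 - power = 1 - 0.582 = 0.418. A Type II error is failing to reject H₀ when H₀ is false (false negative) — here, failing to conclude that a river's pollutant level exceeds the safe threshold when in fact it is true. Consequence: allowing unsafe pollution to continue.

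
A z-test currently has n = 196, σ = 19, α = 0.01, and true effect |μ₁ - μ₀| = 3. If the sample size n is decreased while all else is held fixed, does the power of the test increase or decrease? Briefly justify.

Power decreases: a smaller n inflates the standard error σ/√n, pulling the sampling distribution under H₁ back toward the critical value.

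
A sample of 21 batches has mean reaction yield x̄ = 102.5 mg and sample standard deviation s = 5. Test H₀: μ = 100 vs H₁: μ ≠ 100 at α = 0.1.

t = (x̄ - μ₀)/(s/√n) = (102.5 - 100)/(5/√21) = 2.291. df = 20, critical t = ±1.725. Reject H₀.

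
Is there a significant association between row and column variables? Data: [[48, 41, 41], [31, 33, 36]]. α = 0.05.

χ² = 0.951. df = 2, critical = 5.991. Fail to reject H₀. No evidence of dependence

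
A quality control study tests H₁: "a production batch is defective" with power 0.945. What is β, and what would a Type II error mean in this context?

β = 1 - power = 1 - 0.945 = 0.055. A Type II error is failing to reject H₀ when H₀ is false (false negative) — here, failing to conclude that a production batch is defective when in fact it is true. Consequence: shipping a defective batch — faulty products reach customers.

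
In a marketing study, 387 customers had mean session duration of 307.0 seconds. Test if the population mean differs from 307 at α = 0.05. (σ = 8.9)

z = (x̄ - μ₀)/(σ/√n) = (307.0 - 307)/(8.9/√387) = 0.0. Critical value: ±1.96. Since |0.0| ≤ 1.96, Fail to reject H₀.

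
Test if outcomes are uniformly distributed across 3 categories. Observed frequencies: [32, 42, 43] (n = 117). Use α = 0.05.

Expected = 39 each. χ² = Σ(O-E)²/E = 1.897. df = 2, critical value = 5.991. Fail to reject H₀.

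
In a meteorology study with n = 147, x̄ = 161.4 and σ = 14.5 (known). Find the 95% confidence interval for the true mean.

CI = x̄ ± z*(σ/√n) = 161.4 ± 1.96(14.5/√147) = 161.4 ± 2.34 = (159.06, 163.74)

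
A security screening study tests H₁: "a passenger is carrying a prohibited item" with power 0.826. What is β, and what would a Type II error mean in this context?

β = 1 - power = 1 - 0.826 = 0.174. A Type II error is failing to reject H₀ when H₀ is false (false negative) — here, failing to conclude that a passenger is carrying a prohibited item when in fact it is true. Consequence: letting a prohibited item through — security breach.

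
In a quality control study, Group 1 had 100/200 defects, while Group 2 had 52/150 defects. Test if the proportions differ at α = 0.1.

p̂₁ = 0.5, p̂₂ = 0.347, pooled p̂ = 0.434. z = 2.864. Critical: ±1.645. Reject H₀.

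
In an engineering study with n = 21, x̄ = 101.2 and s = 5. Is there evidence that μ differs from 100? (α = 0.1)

t = (x̄ - μ₀)/(s/√n) = (101.2 - 100)/(5/√21) = 1.1. df = 20, critical t = ±1.725. Fail to reject H₀.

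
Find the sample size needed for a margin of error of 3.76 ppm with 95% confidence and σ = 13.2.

n = (z*σ/E)² = (1.96×13.2/3.76)² = 47.3 → n = 48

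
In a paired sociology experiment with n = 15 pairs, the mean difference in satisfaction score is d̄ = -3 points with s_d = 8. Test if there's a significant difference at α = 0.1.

t = d̄/(s_d/√n) = -3/(8/√15) = -1.452. df = 14, critical t = ±1.761. Fail to reject H₀.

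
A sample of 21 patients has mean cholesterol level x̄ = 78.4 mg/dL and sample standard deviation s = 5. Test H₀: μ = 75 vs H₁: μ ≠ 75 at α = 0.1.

t = (x̄ - μ₀)/(s/√n) = (78.4 - 75)/(5/√21) = 3.116. df = 20, critical t = ±1.725. Reject H₀.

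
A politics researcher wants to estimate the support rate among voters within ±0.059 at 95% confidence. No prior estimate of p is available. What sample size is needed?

Conservative approach: use p = 0.5 (maximizes p(1-p) = 0.25). n = z²(0.25)/E² = 1.96²×0.25/0.059² = 275.9 → n = 276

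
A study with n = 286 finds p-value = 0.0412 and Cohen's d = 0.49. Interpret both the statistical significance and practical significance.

Statistically significant (p = 0.0412 < 0.05). Cohen's d = 0.49 indicates a small effect size. Both statistical and practical significance should be considered.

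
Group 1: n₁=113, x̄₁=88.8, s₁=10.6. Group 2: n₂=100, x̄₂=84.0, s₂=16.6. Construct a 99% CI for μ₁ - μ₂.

Difference = 4.8. SE = √(10.6²/113 + 16.6²/100) = 1.936. CI = (-0.19, 9.79)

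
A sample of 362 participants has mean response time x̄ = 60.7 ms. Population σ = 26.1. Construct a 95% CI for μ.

CI = x̄ ± z*(σ/√n) = 60.7 ± 1.96(26.1/√362) = 60.7 ± 2.69 = (58.01, 63.39)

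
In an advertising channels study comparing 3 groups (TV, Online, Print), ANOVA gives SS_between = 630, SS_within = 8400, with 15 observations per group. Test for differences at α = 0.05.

df_between = 2, df_within = 42. F = MS_between/MS_within = 315.0/200.0 = 1.575. F_crit ≈ 3.22. Fail to reject H₀.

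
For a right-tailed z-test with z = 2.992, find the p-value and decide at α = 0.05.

p = P(Z > 2.992) = 1 - Φ(2.992) ≈ 0.0014. Since p < 0.05, reject H₀ (significant) at α = 0.05.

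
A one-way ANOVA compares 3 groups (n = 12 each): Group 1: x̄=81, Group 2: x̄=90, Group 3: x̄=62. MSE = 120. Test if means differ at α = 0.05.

Grand mean = 77.67. SS_between = 4904.0, MS_between = 2452.0. F = 20.433, F_crit ≈ 3.285. Reject H₀.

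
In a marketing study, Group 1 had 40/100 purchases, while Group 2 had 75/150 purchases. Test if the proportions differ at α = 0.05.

p̂₁ = 0.4, p̂₂ = 0.5, pooled p̂ = 0.46. z = -1.554. Critical: ±1.96. Fail to reject H₀.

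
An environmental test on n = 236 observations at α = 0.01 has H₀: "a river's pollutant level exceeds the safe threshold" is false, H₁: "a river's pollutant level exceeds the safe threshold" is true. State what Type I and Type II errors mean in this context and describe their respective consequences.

Type I (false positive): concluding that a river's pollutant level exceeds the safe threshold when it is not — shutting down a compliant factory unnecessarily. Type II (false negative): failing to conclude that a river's pollutant level exceeds the safe threshold when it is — allowing unsafe pollution to continue. Which is costlier depends on domain priorities and is a judgement call rather than a statistical fact.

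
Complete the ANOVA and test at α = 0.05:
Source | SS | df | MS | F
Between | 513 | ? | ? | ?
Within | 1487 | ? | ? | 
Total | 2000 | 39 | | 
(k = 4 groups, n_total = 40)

df_between = 3, df_within = 36. MS_between = 171.0, MS_within = 41.31. F = 4.14, F_crit ≈ 2.866. Reject H₀.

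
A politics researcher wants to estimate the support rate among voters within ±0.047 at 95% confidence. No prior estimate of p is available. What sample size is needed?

Conservative approach: use p = 0.5 (maximizes p(1-p) = 0.25). n = z²(0.25)/E² = 1.96²×0.25/0.047² = 434.8 → n = 435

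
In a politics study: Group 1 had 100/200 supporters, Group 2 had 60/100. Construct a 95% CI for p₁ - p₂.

p̂₁ = 0.5, p̂₂ = 0.6. Difference = -0.1. CI = (-0.218, 0.018)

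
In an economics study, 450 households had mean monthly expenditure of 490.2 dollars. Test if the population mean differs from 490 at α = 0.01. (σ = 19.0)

z = (x̄ - μ₀)/(σ/√n) = (490.2 - 490)/(19.0/√450) = 0.223. Critical value: ±2.576. Since |0.223| ≤ 2.576, Fail to reject H₀.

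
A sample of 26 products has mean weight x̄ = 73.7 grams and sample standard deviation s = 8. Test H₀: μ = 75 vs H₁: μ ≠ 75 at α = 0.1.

t = (x̄ - μ₀)/(s/√n) = (73.7 - 75)/(8/√26) = -0.829. df = 25, critical t = ±1.708. Fail to reject H₀.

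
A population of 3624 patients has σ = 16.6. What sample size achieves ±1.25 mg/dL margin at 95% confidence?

Without FPC: n₀ = (1.96×16.6/1.25)² = 677.498. With FPC: n = n₀N/(n₀+N-1) = 570.9 → n = 571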